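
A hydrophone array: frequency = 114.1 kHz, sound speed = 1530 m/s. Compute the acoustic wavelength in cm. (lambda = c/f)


lambda = c/f = 1530 / 114100 = 0.0134 m = 1.34 cm

1.34 cm


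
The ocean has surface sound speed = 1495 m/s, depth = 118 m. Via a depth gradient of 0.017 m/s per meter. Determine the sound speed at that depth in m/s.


1497.006 m/s


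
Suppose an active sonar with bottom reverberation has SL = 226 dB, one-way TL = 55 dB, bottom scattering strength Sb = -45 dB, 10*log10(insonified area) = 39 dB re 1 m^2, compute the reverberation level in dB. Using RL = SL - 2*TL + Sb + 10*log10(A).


RL = SL - 2*TL + Sb + 10*log10(A) = 226 - 2*55 + (-45) + 39 = 110

110 dB


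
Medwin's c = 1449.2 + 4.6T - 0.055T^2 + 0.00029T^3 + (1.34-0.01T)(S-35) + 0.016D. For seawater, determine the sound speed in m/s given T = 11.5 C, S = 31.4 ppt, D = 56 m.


c = 1449.2 + 4.6*11.5 - 0.055*11.5^2 + 0.00029*11.5^3 + (1.34 - 0.01*11.5)*(31.4 - 35) + 0.016*56 = 1491.75

1491.75 m/s


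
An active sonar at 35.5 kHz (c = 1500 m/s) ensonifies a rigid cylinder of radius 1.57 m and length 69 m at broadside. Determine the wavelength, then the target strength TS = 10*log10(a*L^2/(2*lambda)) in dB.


Step 1: lambda = c/f = 1500/35500 = 0.04225 m
Step 2: TS = 10*log10(a*L^2/(2*lambda)) = 10*log10(1.57*69^2/(2*0.04225)) = 49.47

49.47 dB


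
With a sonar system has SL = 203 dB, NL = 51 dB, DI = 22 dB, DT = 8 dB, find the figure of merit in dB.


FOM = SL - NL + DI - DT = 203 - 51 + 22 - 8 = 166

166 dB


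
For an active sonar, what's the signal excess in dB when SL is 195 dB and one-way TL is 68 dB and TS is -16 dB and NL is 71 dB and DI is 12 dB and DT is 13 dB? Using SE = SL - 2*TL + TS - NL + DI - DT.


SE = SL - 2*TL + TS - NL + DI - DT = 195 - 2*68 + (-16) - 71 + 12 - 13 = -29

-29 dB


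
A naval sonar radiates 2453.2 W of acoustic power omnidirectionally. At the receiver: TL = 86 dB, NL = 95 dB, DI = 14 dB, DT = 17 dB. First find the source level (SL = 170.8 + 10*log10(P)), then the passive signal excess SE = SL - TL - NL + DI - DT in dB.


Step 1: SL = 170.8 + 10*log10(2453.2) = 204.7 dB
Step 2: SE = SL - TL - NL + DI - DT = 204.7 - 86 - 95 + 14 - 17 = 20.7

20.7 dB


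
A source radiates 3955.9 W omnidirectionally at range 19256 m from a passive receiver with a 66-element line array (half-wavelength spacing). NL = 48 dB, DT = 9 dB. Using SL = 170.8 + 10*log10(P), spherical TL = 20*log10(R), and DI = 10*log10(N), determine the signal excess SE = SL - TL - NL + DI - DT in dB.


Step 1: SL = 170.8 + 10*log10(3955.9) = 206.77 dB
Step 2: TL = 20*log10(19256) = 85.69 dB
Step 3: DI = 10*log10(66) = 18.2 dB
Step 4: SE = SL - TL - NL + DI - DT = 206.77 - 85.69 - 48 + 18.2 - 9 = 82.28

82.28 dB


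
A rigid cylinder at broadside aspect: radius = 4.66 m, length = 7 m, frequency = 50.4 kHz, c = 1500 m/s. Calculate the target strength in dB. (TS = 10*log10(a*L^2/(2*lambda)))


lambda = 1500/50400 = 0.02976 m
TS = 10*log10(4.66*7^2/(2*0.02976)) = 35.84

35.84 dB


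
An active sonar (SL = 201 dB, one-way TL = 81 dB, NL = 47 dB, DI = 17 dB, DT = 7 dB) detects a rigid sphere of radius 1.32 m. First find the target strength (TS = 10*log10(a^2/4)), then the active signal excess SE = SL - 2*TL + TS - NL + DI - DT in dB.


Step 1: TS = 10*log10(1.32^2/4) = -3.61 dB
Step 2: SE = SL - 2*TL + TS - NL + DI - DT = 201 - 2*81 + (-3.61) - 47 + 17 - 7 = -1.61

-1.61 dB


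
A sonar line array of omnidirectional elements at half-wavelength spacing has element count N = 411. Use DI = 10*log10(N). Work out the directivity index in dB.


DI = 10*log10(411) = 26.14

26.14 dB


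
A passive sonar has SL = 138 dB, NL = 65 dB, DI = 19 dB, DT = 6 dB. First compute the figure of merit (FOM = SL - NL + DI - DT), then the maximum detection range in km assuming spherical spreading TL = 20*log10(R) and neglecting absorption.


Step 1: FOM = SL - NL + DI - DT = 138 - 65 + 19 - 6 = 86 dB
Step 2: at max range FOM = TL = 20*log10(R), so R = 10^(86/20) = 19952.62 m = 19.95 km

19.95 km


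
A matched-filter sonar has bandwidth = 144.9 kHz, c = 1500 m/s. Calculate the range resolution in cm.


dR = c/(2*BW) = 1500 / (2 * 144.9e3) = 0.0052 m = 0.52 cm

0.52 cm


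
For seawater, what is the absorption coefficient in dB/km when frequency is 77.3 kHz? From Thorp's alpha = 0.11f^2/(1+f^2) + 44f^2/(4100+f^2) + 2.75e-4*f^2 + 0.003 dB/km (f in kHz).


27.851 dB/km


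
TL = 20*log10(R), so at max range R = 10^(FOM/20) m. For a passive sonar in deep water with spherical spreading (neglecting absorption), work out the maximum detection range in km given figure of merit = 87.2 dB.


At max range FOM = TL, so 20*log10(R) = 87.2
R = 10^(87.2/20) = 22908.68 m = 22.91 km

22.91 km


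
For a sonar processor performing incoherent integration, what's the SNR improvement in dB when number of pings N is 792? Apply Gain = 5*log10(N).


14.49 dB


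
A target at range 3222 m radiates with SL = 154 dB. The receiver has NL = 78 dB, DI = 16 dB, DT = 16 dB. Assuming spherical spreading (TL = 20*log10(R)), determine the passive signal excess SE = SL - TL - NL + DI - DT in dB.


Step 1: TL = 20*log10(3222) = 70.16 dB
Step 2: SE = 154 - 70.16 - 78 + 16 - 16 = 5.84

5.84 dB


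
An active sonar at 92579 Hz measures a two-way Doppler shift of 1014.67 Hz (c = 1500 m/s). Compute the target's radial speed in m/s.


From fd = 2*f*v/c, v = c*fd/(2*f) = 1500 * 1014.67 / (2*92579) = 8.22

8.22 m/s


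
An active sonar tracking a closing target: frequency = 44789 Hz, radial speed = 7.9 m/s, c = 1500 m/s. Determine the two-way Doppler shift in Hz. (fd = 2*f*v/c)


fd = 2*f*v/c = 2 * 44789 * 7.9 / 1500 = 471.78

471.78 Hz


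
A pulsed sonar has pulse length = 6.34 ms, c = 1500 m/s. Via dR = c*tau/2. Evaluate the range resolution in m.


dR = c*tau/2 = 1500 * 6.34e-3 / 2 = 4.755

4.755 m


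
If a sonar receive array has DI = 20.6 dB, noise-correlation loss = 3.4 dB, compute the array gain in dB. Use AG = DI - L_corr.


AG = DI - L_corr = 20.6 - 3.4 = 17.2

17.2 dB


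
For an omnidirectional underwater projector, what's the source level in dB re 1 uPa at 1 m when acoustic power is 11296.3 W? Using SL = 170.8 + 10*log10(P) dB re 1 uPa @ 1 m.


SL = 170.8 + 10*log10(11296.3) = 170.8 + 40.53 = 211.33

211.33 dB


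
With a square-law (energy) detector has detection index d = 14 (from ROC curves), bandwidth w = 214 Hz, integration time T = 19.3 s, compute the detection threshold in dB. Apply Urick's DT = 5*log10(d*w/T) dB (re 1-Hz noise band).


DT = 5*log10(d*w/T) = 5*log10(14 * 214 / 19.3) = 5*log10(155.23) = 10.95

10.95 dB


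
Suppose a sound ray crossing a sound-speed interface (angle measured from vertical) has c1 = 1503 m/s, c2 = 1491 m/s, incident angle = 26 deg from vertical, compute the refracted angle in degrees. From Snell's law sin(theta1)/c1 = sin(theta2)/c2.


sin(theta2) = (c2/c1)*sin(theta1) = (1491/1503)*sin(26 deg) = 0.43487
theta2 = arcsin(0.43487) = 25.78

25.78 deg


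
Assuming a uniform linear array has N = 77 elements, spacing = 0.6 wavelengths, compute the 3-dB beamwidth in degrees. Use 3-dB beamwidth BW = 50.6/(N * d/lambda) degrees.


BW = 50.6 / (77 * 0.6) = 50.6 / 46.2 = 1.1

1.1 deg


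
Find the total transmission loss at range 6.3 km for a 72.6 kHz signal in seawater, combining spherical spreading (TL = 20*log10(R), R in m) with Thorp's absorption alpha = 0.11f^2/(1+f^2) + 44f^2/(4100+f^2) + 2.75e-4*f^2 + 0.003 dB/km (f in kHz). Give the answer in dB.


Step 1 (Thorp): alpha = 0.11*5270.76/(1+5270.76) + 44*5270.76/(4100+5270.76) + 2.75e-4*5270.76 + 0.003 = 26.3111 dB/km
Step 2: TL_spread = 20*log10(6300) = 75.99 dB
Step 3: TL_abs = alpha*R = 26.3111 * 6.3 = 165.76 dB
Step 4: TL_total = 75.99 + 165.76 = 241.75

241.75 dB


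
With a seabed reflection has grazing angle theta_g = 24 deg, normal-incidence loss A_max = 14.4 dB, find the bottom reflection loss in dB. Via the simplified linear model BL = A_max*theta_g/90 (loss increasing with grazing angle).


BL = A_max * theta_g / 90 = 14.4 * 24 / 90 = 3.84

3.84 dB


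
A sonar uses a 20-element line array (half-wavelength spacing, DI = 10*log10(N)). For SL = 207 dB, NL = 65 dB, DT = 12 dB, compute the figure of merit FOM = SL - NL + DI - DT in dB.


143.01 dB


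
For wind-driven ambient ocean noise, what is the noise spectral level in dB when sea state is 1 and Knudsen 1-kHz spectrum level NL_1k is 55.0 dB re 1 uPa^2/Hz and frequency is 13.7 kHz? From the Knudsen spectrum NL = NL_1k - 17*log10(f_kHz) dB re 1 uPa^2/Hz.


NL = NL_1k - 17*log10(f_kHz) = 55.0 - 17*log10(13.7) = 55.0 - (19.32) = 35.68

35.68 dB


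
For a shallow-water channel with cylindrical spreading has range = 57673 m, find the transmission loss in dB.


TL = 10*log10(57673) = 47.61

47.61 dB


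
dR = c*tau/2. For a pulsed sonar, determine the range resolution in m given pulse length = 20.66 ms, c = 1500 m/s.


dR = c*tau/2 = 1500 * 20.66e-3 / 2 = 15.495

15.495 m


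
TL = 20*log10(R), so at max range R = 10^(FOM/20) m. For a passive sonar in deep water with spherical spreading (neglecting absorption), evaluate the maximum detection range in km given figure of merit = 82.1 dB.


12.74 km


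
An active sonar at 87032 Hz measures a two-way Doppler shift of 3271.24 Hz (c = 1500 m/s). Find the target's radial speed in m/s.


From fd = 2*f*v/c, v = c*fd/(2*f) = 1500 * 3271.24 / (2*87032) = 28.19

28.19 m/s


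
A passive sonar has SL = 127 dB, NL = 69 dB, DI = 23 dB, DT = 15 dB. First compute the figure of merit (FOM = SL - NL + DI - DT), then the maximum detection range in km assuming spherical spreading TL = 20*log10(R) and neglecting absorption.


Step 1: FOM = SL - NL + DI - DT = 127 - 69 + 23 - 15 = 66 dB
Step 2: at max range FOM = TL = 20*log10(R), so R = 10^(66/20) = 1995.26 m = 2.0 km

2.0 km


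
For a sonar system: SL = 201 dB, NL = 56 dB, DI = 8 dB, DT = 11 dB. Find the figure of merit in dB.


FOM = SL - NL + DI - DT = 201 - 56 + 8 - 11 = 142

142 dB


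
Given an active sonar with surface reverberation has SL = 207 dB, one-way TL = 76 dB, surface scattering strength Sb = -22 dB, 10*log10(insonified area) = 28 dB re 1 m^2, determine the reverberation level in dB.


RL = SL - 2*TL + Sb + 10*log10(A) = 207 - 2*76 + (-22) + 28 = 61

61 dB


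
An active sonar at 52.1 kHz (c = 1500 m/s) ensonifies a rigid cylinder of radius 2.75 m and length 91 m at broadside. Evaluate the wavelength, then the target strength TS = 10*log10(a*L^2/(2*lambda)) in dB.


Step 1: lambda = c/f = 1500/52100 = 0.02879 m
Step 2: TS = 10*log10(a*L^2/(2*lambda)) = 10*log10(2.75*91^2/(2*0.02879)) = 55.97

55.97 dB


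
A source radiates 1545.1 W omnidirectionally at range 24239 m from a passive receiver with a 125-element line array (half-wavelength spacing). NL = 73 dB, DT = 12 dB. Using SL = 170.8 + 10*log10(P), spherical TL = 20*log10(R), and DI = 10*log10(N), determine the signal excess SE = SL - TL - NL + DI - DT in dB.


50.97 dB


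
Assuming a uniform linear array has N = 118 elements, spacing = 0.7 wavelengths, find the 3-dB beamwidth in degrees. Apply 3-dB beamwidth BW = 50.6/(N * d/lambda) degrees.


0.61 deg


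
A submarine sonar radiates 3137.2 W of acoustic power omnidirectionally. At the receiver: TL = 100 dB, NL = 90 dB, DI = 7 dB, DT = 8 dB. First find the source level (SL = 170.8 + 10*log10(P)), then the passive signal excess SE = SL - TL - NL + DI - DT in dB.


Step 1: SL = 170.8 + 10*log10(3137.2) = 205.77 dB
Step 2: SE = SL - TL - NL + DI - DT = 205.77 - 100 - 90 + 7 - 8 = 14.77

14.77 dB


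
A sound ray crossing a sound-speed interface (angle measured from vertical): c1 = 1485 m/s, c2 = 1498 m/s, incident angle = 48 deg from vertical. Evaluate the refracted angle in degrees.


sin(theta2) = (c2/c1)*sin(theta1) = (1498/1485)*sin(48 deg) = 0.74965
theta2 = arcsin(0.74965) = 48.56

48.56 deg


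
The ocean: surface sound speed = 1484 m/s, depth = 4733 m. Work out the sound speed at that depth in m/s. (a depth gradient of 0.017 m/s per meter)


1564.461 m/s


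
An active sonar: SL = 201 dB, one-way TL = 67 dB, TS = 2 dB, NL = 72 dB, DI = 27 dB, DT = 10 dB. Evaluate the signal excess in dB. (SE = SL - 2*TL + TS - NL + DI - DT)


SE = SL - 2*TL + TS - NL + DI - DT = 201 - 2*67 + (2) - 72 + 27 - 10 = 14

14 dB


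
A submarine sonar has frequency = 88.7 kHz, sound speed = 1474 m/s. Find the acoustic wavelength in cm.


lambda = c/f = 1474 / 88700 = 0.0166 m = 1.66 cm

1.66 cm


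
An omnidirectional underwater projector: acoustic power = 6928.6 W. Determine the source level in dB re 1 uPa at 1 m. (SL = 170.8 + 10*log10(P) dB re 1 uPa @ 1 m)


SL = 170.8 + 10*log10(6928.6) = 170.8 + 38.41 = 209.21

209.21 dB


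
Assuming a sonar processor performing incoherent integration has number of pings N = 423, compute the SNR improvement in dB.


Gain = 5*log10(423) = 13.13

13.13 dB


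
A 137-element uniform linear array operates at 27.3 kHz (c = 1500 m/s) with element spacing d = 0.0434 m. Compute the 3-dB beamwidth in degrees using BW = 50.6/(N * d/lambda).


0.47 deg


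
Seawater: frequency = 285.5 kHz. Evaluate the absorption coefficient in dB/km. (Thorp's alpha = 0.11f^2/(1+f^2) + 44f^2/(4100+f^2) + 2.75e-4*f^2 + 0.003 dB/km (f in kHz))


64.421 dB/km


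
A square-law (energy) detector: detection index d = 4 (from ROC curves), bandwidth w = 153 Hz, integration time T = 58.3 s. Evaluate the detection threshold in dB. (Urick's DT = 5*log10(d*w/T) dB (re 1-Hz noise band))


DT = 5*log10(d*w/T) = 5*log10(4 * 153 / 58.3) = 5*log10(10.5) = 5.11

5.11 dB


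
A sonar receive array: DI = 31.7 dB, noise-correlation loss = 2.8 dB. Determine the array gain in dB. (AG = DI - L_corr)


28.9 dB


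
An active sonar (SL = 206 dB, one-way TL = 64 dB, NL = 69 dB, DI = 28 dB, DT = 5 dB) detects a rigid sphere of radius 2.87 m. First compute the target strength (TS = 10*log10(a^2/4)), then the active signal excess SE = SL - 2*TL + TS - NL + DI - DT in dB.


Step 1: TS = 10*log10(2.87^2/4) = 3.14 dB
Step 2: SE = SL - 2*TL + TS - NL + DI - DT = 206 - 2*64 + (3.14) - 69 + 28 - 5 = 35.14

35.14 dB


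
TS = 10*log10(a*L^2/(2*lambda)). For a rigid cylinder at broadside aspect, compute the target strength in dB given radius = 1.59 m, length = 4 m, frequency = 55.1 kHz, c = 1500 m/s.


lambda = 1500/55100 = 0.02722 m
TS = 10*log10(1.59*4^2/(2*0.02722)) = 26.7

26.7 dB


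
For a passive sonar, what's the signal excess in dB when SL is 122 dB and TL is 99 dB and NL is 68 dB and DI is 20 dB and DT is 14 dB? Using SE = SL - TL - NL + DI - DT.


SE = SL - TL - NL + DI - DT = 122 - 99 - 68 + 20 - 14 = -39

-39 dB


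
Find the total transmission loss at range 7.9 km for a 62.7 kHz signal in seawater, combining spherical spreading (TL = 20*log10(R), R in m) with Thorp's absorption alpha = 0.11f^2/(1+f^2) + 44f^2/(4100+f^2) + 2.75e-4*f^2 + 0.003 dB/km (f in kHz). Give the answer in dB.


Step 1 (Thorp): alpha = 0.11*3931.29/(1+3931.29) + 44*3931.29/(4100+3931.29) + 2.75e-4*3931.29 + 0.003 = 22.7319 dB/km
Step 2: TL_spread = 20*log10(7900) = 77.95 dB
Step 3: TL_abs = alpha*R = 22.7319 * 7.9 = 179.58 dB
Step 4: TL_total = 77.95 + 179.58 = 257.53

257.53 dB


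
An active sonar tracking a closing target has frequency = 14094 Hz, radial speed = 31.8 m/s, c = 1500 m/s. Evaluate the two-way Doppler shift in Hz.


fd = 2*f*v/c = 2 * 14094 * 31.8 / 1500 = 597.59

597.59 Hz


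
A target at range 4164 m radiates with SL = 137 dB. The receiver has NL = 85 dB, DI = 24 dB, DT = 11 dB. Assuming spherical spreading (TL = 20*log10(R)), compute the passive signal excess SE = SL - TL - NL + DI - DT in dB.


Step 1: TL = 20*log10(4164) = 72.39 dB
Step 2: SE = 137 - 72.39 - 85 + 24 - 11 = -7.39

-7.39 dB


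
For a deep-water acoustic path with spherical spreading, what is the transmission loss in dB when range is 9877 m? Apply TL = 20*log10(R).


TL = 20*log10(9877) = 79.89

79.89 dB


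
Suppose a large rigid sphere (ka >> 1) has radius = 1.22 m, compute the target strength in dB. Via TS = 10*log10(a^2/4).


TS = 10*log10(1.22^2 / 4) = 10*log10(0.3721) = -4.29

-4.29 dB


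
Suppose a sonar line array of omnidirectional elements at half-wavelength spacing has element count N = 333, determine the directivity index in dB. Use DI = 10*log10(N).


DI = 10*log10(333) = 25.22

25.22 dB


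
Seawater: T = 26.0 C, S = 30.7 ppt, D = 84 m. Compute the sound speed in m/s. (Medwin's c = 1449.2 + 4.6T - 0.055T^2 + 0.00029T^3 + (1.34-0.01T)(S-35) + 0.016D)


c = 1449.2 + 4.6*26.0 - 0.055*26.0^2 + 0.00029*26.0^3 + (1.34 - 0.01*26.0)*(30.7 - 35) + 0.016*84 = 1533.42

1533.42 m/s


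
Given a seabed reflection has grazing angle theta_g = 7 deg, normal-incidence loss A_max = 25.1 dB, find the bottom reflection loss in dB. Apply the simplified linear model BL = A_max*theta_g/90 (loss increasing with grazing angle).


BL = A_max * theta_g / 90 = 25.1 * 7 / 90 = 1.95

1.95 dB


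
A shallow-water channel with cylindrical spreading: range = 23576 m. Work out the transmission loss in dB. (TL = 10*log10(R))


TL = 10*log10(23576) = 43.72

43.72 dB


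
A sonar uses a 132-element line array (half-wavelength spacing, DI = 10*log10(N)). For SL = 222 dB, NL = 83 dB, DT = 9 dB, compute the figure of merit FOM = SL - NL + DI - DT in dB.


Step 1: DI = 10*log10(132) = 21.21 dB
Step 2: FOM = SL - NL + DI - DT = 222 - 83 + 21.21 - 9 = 151.21

151.21 dB


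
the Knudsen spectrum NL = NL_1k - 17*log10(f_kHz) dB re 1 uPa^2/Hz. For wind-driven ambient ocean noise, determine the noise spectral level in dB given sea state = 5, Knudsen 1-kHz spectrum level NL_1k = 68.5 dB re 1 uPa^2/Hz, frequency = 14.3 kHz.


NL = NL_1k - 17*log10(f_kHz) = 68.5 - 17*log10(14.3) = 68.5 - (19.64) = 48.86

48.86 dB


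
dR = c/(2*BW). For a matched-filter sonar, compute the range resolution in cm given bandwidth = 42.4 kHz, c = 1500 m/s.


dR = c/(2*BW) = 1500 / (2 * 42.4e3) = 0.0177 m = 1.77 cm

1.77 cm


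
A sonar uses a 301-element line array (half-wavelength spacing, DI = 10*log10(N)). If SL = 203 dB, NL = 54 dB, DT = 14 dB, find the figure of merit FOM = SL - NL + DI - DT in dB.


Step 1: DI = 10*log10(301) = 24.79 dB
Step 2: FOM = SL - NL + DI - DT = 203 - 54 + 24.79 - 14 = 159.79

159.79 dB


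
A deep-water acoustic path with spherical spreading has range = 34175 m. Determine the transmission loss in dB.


TL = 20*log10(34175) = 90.67

90.67 dB


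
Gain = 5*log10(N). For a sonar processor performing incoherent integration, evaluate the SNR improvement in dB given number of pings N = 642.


14.04 dB


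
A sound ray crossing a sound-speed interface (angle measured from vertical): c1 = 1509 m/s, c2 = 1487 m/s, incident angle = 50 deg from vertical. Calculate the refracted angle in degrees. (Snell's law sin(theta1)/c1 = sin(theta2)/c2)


sin(theta2) = (c2/c1)*sin(theta1) = (1487/1509)*sin(50 deg) = 0.75488
theta2 = arcsin(0.75488) = 49.01

49.01 deg


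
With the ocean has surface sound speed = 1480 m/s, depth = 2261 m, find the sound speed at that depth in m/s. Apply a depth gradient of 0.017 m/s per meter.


c = 1480 + 0.017 * 2261 = 1518.437

1518.437 m/s


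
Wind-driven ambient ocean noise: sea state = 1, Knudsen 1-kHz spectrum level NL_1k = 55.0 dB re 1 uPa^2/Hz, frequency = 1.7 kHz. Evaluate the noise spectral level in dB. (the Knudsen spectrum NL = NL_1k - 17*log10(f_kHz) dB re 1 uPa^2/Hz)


51.08 dB


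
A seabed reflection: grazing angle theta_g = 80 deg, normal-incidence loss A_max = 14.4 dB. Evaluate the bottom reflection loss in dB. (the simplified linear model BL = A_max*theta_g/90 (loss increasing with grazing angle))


BL = A_max * theta_g / 90 = 14.4 * 80 / 90 = 12.8

12.8 dB


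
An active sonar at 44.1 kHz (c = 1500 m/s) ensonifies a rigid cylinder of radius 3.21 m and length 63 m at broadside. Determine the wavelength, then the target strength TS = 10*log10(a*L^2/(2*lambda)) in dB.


Step 1: lambda = c/f = 1500/44100 = 0.03401 m
Step 2: TS = 10*log10(a*L^2/(2*lambda)) = 10*log10(3.21*63^2/(2*0.03401)) = 52.73

52.73 dB


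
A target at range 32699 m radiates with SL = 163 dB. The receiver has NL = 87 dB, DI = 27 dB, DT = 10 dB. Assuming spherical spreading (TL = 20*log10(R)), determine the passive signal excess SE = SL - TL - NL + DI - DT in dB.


Step 1: TL = 20*log10(32699) = 90.29 dB
Step 2: SE = 163 - 90.29 - 87 + 27 - 10 = 2.71

2.71 dB


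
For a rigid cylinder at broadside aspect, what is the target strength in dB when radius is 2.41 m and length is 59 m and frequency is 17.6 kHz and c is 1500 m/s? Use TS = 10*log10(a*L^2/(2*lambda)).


lambda = 1500/17600 = 0.08523 m
TS = 10*log10(2.41*59^2/(2*0.08523)) = 46.92

46.92 dB


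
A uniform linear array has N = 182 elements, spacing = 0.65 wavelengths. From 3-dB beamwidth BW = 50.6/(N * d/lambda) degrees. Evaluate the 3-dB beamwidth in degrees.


0.43 deg


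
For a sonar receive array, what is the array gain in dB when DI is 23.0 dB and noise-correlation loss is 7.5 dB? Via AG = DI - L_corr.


AG = DI - L_corr = 23.0 - 7.5 = 15.5

15.5 dB


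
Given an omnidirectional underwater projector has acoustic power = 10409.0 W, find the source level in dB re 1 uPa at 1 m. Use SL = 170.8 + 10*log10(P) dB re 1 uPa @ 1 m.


210.97 dB


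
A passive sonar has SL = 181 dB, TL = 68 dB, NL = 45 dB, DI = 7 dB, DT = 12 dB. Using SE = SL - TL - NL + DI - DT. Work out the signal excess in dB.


63 dB


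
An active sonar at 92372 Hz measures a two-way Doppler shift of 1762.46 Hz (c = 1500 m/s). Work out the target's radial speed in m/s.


14.31 m/s


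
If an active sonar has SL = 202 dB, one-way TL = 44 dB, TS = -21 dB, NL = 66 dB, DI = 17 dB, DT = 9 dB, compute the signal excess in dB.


SE = SL - 2*TL + TS - NL + DI - DT = 202 - 2*44 + (-21) - 66 + 17 - 9 = 35

35 dB


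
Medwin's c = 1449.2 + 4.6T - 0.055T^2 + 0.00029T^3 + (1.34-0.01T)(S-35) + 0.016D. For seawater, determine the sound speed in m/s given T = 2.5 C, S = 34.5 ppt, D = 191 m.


c = 1449.2 + 4.6*2.5 - 0.055*2.5^2 + 0.00029*2.5^3 + (1.34 - 0.01*2.5)*(34.5 - 35) + 0.016*191 = 1462.76

1462.76 m/s


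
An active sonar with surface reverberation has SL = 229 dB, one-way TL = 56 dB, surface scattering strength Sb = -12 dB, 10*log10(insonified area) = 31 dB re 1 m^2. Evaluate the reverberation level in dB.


RL = SL - 2*TL + Sb + 10*log10(A) = 229 - 2*56 + (-12) + 31 = 136

136 dB


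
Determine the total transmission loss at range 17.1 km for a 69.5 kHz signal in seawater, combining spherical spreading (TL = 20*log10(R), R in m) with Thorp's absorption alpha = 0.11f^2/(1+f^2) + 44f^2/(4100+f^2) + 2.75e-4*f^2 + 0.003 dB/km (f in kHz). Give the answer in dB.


516.27 dB


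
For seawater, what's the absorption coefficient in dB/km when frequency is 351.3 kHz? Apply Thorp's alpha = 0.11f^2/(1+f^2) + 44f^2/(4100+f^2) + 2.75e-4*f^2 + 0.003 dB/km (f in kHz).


f^2 = 123411.69
alpha = 0.11*123411.69/(1+123411.69) + 44*123411.69/(4100+123411.69) + 2.75e-4*123411.69 + 0.003 = 76.636

76.636 dB/km


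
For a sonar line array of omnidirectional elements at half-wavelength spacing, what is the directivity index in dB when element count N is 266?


DI = 10*log10(266) = 24.25

24.25 dB


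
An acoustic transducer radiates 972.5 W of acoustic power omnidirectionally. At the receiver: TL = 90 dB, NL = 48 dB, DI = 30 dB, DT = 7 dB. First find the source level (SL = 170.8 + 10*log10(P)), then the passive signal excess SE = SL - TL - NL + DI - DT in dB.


Step 1: SL = 170.8 + 10*log10(972.5) = 200.68 dB
Step 2: SE = SL - TL - NL + DI - DT = 200.68 - 90 - 48 + 30 - 7 = 85.68

85.68 dB


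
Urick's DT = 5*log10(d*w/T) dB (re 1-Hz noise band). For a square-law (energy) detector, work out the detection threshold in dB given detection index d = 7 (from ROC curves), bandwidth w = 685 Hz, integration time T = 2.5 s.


DT = 5*log10(d*w/T) = 5*log10(7 * 685 / 2.5) = 5*log10(1918.0) = 16.41

16.41 dB


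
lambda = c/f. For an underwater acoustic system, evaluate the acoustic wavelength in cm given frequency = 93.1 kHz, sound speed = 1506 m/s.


1.62 cm


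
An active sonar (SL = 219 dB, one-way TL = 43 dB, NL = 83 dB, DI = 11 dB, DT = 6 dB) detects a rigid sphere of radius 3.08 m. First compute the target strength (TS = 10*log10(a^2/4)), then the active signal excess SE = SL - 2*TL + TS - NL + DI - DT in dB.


Step 1: TS = 10*log10(3.08^2/4) = 3.75 dB
Step 2: SE = SL - 2*TL + TS - NL + DI - DT = 219 - 2*43 + (3.75) - 83 + 11 - 6 = 58.75

58.75 dB


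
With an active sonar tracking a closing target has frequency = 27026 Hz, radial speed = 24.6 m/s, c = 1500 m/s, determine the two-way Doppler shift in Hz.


886.45 Hz


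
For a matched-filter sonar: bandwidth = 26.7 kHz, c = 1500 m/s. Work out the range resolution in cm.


dR = c/(2*BW) = 1500 / (2 * 26.7e3) = 0.0281 m = 2.81 cm

2.81 cm


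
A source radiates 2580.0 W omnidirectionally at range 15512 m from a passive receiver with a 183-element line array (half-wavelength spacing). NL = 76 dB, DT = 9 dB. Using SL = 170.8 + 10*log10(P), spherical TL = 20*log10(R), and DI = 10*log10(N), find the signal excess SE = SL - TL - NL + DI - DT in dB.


Step 1: SL = 170.8 + 10*log10(2580.0) = 204.92 dB
Step 2: TL = 20*log10(15512) = 83.81 dB
Step 3: DI = 10*log10(183) = 22.62 dB
Step 4: SE = SL - TL - NL + DI - DT = 204.92 - 83.81 - 76 + 22.62 - 9 = 58.73

58.73 dB


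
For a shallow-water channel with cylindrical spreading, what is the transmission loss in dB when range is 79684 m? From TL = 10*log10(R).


49.01 dB


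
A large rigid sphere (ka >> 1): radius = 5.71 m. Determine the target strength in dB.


TS = 10*log10(5.71^2 / 4) = 10*log10(8.151025) = 9.11

9.11 dB


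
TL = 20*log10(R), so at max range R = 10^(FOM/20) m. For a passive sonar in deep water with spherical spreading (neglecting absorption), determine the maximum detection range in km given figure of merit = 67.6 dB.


At max range FOM = TL, so 20*log10(R) = 67.6
R = 10^(67.6/20) = 2398.83 m = 2.4 km

2.4 km


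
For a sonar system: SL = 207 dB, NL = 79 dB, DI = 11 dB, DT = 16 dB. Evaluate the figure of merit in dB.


123 dB


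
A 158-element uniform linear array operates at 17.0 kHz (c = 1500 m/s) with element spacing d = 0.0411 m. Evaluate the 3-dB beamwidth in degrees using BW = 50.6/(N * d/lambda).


Step 1: lambda = 1500/17000 = 0.08824 m
Step 2: d/lambda = 0.0411/0.08824 = 0.4658
Step 3: BW = 50.6/(N * d/lambda) = 50.6/(158 * 0.4658) = 0.69

0.69 deg


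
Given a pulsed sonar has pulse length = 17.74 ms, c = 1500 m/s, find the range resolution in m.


dR = c*tau/2 = 1500 * 17.74e-3 / 2 = 13.305

13.305 m


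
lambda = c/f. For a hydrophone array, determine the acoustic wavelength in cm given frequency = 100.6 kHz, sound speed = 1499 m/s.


lambda = c/f = 1499 / 100600 = 0.0149 m = 1.49 cm

1.49 cm


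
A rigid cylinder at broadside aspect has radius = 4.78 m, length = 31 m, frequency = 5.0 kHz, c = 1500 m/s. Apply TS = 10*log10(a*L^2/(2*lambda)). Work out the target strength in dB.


lambda = 1500/5000 = 0.3 m
TS = 10*log10(4.78*31^2/(2*0.3)) = 38.84

38.84 dB


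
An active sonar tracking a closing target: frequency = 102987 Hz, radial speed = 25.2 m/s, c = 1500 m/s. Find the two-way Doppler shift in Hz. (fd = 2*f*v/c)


3460.36 Hz


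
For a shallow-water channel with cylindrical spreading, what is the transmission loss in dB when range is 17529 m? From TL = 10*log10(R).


TL = 10*log10(17529) = 42.44

42.44 dB


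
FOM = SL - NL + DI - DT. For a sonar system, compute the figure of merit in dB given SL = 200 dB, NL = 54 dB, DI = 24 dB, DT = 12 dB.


FOM = SL - NL + DI - DT = 200 - 54 + 24 - 12 = 158

158 dB


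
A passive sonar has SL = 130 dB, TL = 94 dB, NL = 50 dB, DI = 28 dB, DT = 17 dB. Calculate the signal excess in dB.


SE = SL - TL - NL + DI - DT = 130 - 94 - 50 + 28 - 17 = -3

-3 dB


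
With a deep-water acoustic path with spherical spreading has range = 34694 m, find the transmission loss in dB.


TL = 20*log10(34694) = 90.81

90.81 dB


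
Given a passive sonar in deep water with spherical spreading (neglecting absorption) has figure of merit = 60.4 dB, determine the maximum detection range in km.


1.05 km


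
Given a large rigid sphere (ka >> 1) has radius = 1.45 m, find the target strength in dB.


TS = 10*log10(1.45^2 / 4) = 10*log10(0.525625) = -2.79

-2.79 dB


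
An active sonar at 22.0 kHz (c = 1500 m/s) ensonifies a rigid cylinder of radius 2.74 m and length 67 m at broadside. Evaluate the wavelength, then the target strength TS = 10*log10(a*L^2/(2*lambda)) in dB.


Step 1: lambda = c/f = 1500/22000 = 0.06818 m
Step 2: TS = 10*log10(a*L^2/(2*lambda)) = 10*log10(2.74*67^2/(2*0.06818)) = 49.55

49.55 dB


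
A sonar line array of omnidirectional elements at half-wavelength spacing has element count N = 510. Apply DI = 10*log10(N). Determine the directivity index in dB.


27.08 dB


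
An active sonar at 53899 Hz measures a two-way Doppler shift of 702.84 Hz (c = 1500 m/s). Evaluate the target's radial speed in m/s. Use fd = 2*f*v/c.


9.78 m/s


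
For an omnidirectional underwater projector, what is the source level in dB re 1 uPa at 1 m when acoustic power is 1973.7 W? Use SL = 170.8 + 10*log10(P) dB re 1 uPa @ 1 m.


203.75 dB


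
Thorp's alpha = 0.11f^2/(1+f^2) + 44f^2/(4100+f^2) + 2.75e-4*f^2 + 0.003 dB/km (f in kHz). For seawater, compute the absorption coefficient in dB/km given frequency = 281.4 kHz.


f^2 = 79185.96
alpha = 0.11*79185.96/(1+79185.96) + 44*79185.96/(4100+79185.96) + 2.75e-4*79185.96 + 0.003 = 63.723

63.723 dB/km


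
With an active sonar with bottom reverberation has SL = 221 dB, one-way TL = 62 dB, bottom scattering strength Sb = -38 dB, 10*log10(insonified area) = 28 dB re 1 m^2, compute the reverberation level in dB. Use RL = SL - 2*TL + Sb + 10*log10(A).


RL = SL - 2*TL + Sb + 10*log10(A) = 221 - 2*62 + (-38) + 28 = 87

87 dB


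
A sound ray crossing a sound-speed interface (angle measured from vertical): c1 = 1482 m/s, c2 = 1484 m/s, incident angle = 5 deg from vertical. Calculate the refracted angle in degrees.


5.01 deg


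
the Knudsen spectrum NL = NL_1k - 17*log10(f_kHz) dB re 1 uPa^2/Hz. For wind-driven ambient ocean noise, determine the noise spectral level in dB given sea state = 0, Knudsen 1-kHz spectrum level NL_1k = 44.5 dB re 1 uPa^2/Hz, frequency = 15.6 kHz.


NL = NL_1k - 17*log10(f_kHz) = 44.5 - 17*log10(15.6) = 44.5 - (20.28) = 24.22

24.22 dB


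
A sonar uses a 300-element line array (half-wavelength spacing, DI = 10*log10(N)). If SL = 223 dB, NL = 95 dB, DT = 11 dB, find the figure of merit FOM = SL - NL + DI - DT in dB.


Step 1: DI = 10*log10(300) = 24.77 dB
Step 2: FOM = SL - NL + DI - DT = 223 - 95 + 24.77 - 11 = 141.77

141.77 dB


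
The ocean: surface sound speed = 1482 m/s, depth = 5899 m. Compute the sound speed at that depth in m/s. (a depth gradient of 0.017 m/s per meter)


1582.283 m/s


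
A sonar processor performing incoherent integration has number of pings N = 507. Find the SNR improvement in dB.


Gain = 5*log10(507) = 13.53

13.53 dB


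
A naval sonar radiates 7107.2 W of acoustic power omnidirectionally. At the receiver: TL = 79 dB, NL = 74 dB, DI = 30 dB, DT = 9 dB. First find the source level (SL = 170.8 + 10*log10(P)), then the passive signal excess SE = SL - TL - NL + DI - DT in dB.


Step 1: SL = 170.8 + 10*log10(7107.2) = 209.32 dB
Step 2: SE = SL - TL - NL + DI - DT = 209.32 - 79 - 74 + 30 - 9 = 77.32

77.32 dB


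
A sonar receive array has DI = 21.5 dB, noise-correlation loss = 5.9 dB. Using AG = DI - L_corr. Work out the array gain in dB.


AG = DI - L_corr = 21.5 - 5.9 = 15.6

15.6 dB


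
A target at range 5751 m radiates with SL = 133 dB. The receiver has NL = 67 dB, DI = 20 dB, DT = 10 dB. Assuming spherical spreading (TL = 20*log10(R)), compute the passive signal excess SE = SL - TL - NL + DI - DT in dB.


Step 1: TL = 20*log10(5751) = 75.19 dB
Step 2: SE = 133 - 75.19 - 67 + 20 - 10 = 0.81

0.81 dB


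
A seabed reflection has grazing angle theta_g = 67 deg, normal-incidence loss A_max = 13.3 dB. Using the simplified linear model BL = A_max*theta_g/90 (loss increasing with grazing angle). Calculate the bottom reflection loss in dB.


BL = A_max * theta_g / 90 = 13.3 * 67 / 90 = 9.9

9.9 dB


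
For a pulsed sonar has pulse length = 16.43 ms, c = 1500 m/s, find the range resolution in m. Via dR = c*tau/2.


dR = c*tau/2 = 1500 * 16.43e-3 / 2 = 12.3225

12.3225 m


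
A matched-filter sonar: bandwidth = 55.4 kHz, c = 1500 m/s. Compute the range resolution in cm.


dR = c/(2*BW) = 1500 / (2 * 55.4e3) = 0.0135 m = 1.35 cm

1.35 cm


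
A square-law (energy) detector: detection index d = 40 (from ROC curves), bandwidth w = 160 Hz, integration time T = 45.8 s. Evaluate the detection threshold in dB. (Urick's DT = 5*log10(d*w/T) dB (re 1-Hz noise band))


DT = 5*log10(d*w/T) = 5*log10(40 * 160 / 45.8) = 5*log10(139.74) = 10.73

10.73 dB


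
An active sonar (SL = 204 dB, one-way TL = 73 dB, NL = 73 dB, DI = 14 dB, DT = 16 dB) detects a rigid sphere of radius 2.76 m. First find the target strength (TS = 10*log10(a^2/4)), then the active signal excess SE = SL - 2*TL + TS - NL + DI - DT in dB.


Step 1: TS = 10*log10(2.76^2/4) = 2.8 dB
Step 2: SE = SL - 2*TL + TS - NL + DI - DT = 204 - 2*73 + (2.8) - 73 + 14 - 16 = -14.2

-14.2 dB


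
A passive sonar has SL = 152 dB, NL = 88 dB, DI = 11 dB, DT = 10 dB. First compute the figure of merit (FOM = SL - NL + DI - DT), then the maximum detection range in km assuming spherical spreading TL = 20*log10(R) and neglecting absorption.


Step 1: FOM = SL - NL + DI - DT = 152 - 88 + 11 - 10 = 65 dB
Step 2: at max range FOM = TL = 20*log10(R), so R = 10^(65/20) = 1778.28 m = 1.78 km

1.78 km


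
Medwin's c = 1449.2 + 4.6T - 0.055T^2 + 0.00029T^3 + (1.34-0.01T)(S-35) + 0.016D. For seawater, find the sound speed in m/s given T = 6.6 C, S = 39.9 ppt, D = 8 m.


c = 1449.2 + 4.6*6.6 - 0.055*6.6^2 + 0.00029*6.6^3 + (1.34 - 0.01*6.6)*(39.9 - 35) + 0.016*8 = 1483.62

1483.62 m/s


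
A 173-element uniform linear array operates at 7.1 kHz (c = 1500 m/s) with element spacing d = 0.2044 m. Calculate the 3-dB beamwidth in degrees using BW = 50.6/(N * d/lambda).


0.3 deg


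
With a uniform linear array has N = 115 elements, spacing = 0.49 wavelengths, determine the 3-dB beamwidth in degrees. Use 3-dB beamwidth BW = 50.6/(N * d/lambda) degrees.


BW = 50.6 / (115 * 0.49) = 50.6 / 56.35 = 0.9

0.9 deg


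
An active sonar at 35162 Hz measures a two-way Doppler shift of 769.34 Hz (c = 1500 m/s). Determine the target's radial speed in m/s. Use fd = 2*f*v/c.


From fd = 2*f*v/c, v = c*fd/(2*f) = 1500 * 769.34 / (2*35162) = 16.41

16.41 m/s


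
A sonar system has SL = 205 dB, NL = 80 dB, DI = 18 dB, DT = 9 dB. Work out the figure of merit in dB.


134 dB


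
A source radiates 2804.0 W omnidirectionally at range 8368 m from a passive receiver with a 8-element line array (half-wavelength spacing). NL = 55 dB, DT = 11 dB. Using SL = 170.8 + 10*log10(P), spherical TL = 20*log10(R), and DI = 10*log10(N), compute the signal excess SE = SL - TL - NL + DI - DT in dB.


Step 1: SL = 170.8 + 10*log10(2804.0) = 205.28 dB
Step 2: TL = 20*log10(8368) = 78.45 dB
Step 3: DI = 10*log10(8) = 9.03 dB
Step 4: SE = SL - TL - NL + DI - DT = 205.28 - 78.45 - 55 + 9.03 - 11 = 69.86

69.86 dB


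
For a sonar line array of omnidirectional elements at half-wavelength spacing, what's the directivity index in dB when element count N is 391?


25.92 dB


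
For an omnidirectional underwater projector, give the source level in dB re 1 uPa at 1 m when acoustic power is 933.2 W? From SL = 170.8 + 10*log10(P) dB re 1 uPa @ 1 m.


SL = 170.8 + 10*log10(933.2) = 170.8 + 29.7 = 200.5

200.5 dB


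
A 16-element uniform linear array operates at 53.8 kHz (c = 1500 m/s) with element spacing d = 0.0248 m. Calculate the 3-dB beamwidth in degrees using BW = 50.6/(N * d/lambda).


Step 1: lambda = 1500/53800 = 0.02788 m
Step 2: d/lambda = 0.0248/0.02788 = 0.8895
Step 3: BW = 50.6/(N * d/lambda) = 50.6/(16 * 0.8895) = 3.56

3.56 deg


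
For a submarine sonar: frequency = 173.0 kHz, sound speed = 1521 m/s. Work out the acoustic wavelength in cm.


lambda = c/f = 1521 / 173000 = 0.0088 m = 0.88 cm

0.88 cm


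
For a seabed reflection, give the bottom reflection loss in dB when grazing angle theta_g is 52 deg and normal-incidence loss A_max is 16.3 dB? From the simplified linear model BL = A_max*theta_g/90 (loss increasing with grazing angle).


9.42 dB


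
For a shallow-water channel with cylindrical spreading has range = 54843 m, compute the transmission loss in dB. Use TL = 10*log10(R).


47.39 dB


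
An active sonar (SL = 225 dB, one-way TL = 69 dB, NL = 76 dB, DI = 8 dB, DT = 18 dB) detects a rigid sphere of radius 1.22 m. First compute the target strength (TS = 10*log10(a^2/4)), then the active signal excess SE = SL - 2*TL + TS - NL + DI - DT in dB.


Step 1: TS = 10*log10(1.22^2/4) = -4.29 dB
Step 2: SE = SL - 2*TL + TS - NL + DI - DT = 225 - 2*69 + (-4.29) - 76 + 8 - 18 = -3.29

-3.29 dB


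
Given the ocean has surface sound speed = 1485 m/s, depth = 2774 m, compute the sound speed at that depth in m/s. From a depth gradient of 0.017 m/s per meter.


c = 1485 + 0.017 * 2774 = 1532.158

1532.158 m/s


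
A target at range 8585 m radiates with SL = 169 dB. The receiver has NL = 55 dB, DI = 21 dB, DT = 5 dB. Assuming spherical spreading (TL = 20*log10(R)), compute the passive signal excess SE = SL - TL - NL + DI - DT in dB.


Step 1: TL = 20*log10(8585) = 78.67 dB
Step 2: SE = 169 - 78.67 - 55 + 21 - 5 = 51.33

51.33 dB


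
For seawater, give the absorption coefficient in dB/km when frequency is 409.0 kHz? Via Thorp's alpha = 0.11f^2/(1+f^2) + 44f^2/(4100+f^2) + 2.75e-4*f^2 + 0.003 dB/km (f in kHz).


89.063 dB/km


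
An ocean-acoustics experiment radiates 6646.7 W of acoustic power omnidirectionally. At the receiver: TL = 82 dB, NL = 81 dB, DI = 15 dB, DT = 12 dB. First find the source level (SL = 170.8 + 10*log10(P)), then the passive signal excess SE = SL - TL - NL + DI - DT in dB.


Step 1: SL = 170.8 + 10*log10(6646.7) = 209.03 dB
Step 2: SE = SL - TL - NL + DI - DT = 209.03 - 82 - 81 + 15 - 12 = 49.03

49.03 dB


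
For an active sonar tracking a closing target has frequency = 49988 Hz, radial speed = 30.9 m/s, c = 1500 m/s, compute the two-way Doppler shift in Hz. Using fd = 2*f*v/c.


fd = 2*f*v/c = 2 * 49988 * 30.9 / 1500 = 2059.51

2059.51 Hz


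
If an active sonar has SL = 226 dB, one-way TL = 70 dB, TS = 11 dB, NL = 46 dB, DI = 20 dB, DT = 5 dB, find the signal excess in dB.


SE = SL - 2*TL + TS - NL + DI - DT = 226 - 2*70 + (11) - 46 + 20 - 5 = 66

66 dB


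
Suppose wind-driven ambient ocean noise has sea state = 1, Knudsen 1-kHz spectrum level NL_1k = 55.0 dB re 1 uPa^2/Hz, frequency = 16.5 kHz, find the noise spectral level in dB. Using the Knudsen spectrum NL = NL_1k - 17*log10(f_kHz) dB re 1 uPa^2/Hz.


NL = NL_1k - 17*log10(f_kHz) = 55.0 - 17*log10(16.5) = 55.0 - (20.7) = 34.3

34.3 dB


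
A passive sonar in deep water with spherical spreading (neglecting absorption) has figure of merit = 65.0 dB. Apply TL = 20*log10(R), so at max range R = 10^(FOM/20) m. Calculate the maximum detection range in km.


At max range FOM = TL, so 20*log10(R) = 65.0
R = 10^(65.0/20) = 1778.28 m = 1.78 km

1.78 km
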